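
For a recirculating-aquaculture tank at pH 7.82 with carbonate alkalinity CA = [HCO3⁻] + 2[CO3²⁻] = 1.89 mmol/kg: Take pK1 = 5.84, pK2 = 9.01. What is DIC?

CA = [HCO3⁻] + 2[CO3²⁻] = (α₁ + 2α₂)·DIC
At pH 7.82: [H⁺]/K1 = 10^-1.98 = 0.010471, K2/[H⁺] = 10^-1.19 = 0.064565
α₁ = 1/(1 + 0.010471 + 0.064565) = 1/1.0750 = 0.9302; α₂ = α₁·K2/[H⁺] = 0.06006
α₁ + 2α₂ = 1.0503
DIC = CA / (α₁ + 2α₂) = 1.89 / 1.0503 = 1.80 mmol/kg

DIC = 1.80 mmol/kg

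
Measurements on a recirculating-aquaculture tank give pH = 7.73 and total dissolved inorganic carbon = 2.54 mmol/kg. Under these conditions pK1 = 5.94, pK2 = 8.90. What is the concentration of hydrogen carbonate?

[HCO3⁻] = 2.34 mmol/kg

α₁ = 1 / (1 + [H⁺]/K1 + K2/[H⁺]) = 1 / (1 + 10^-1.79 + 10^-1.17)
   = 1 / (1 + 0.016218 + 0.067608) = 1/1.0838 = 0.9227
[HCO3⁻] = α₁ × DIC = 0.9227 × 2.54 = 2.34 mmol/kg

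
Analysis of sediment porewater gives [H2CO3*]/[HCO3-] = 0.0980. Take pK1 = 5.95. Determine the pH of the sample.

From K1 = [H⁺][HCO3-]/[H2CO3*]:  pH = pK1 − log₁₀([H2CO3*]/[HCO3-])
log₁₀(0.0980) = -1.009
pH = 5.95 − (-1.009) = 6.96

pH = 6.96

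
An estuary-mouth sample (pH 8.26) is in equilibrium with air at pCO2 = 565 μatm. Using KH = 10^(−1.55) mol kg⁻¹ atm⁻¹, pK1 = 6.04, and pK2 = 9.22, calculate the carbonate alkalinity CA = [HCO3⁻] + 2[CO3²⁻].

CA = 3.22 mmol/kg

[CO2*] = KH · pCO2 = 10^(−1.55) × 565×10^-6 = 1.592×10^-5 mol/kg
α₀ = 1/(1 + K1/[H⁺] + K1K2/[H⁺]²) = 1/(1 + 10^+2.22 + 10^+1.26) = 0.005401
DIC = [CO2*]/α₀ = 1.592×10^-5 / 0.005401 = 2.948 mmol/kg
CA = (α₁ + 2α₂)·DIC = (0.8963 + 2×0.09828) × 2.948 = 3.22 mmol/kg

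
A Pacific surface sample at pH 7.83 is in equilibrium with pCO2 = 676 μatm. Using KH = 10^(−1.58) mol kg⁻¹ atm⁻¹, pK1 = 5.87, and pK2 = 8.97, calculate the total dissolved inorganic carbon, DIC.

DIC = 1.76 mmol/kg

[CO2*] = KH · pCO2 = 10^(−1.58) × 676×10^-6 = 1.778×10^-5 mol/kg
α₀ = 1/(1 + K1/[H⁺] + K1K2/[H⁺]²) = 1/(1 + 10^+1.96 + 10^+0.82) = 0.01012
DIC = [CO2*]/α₀ = 1.778×10^-5 / 0.01012 = 1.76 mmol/kg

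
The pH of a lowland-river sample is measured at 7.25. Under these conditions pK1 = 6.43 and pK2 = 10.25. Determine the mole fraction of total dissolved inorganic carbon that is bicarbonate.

α₁ = 1 / (1 + [H⁺]/K1 + K2/[H⁺]) = 1 / (1 + 10^-0.82 + 10^-3.00)
   = 1 / (1 + 0.15136 + 0.0010000) = 1/1.1524 = 0.8678

α₁ = 0.868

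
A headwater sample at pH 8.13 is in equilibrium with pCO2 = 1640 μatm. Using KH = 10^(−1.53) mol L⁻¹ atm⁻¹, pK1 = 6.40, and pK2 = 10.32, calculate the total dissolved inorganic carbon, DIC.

DIC = 2.66 mmol/L

[CO2*] = KH · pCO2 = 10^(−1.53) × 1640×10^-6 = 4.840×10^-5 mol/L
α₀ = 1/(1 + K1/[H⁺] + K1K2/[H⁺]²) = 1/(1 + 10^+1.73 + 10^-0.46) = 0.01817
DIC = [CO2*]/α₀ = 4.840×10^-5 / 0.01817 = 2.66 mmol/L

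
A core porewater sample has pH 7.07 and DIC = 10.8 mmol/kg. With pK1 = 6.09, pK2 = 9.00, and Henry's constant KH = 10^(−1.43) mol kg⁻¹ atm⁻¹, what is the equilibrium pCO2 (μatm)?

α₀ = 1 / (1 + K1/[H⁺] + K1K2/[H⁺]²) = 1 / (1 + 10^+0.98 + 10^-0.95)
   = 1 / (1 + 9.5499 + 0.11220) = 1/10.662 = 0.09379
[CO2*] = α₀ × DIC = 0.09379 × 10.8 = 1.013 mmol/kg
pCO2 = [CO2*]/KH = 1.013×10^-3 / 3.715×10^-2 = 2.73×10^4 μatm

pCO2 = 2.73×10^4 μatm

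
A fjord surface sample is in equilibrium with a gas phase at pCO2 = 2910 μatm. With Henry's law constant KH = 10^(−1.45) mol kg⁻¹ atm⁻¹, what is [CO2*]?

[CO2*] = 103 μmol/kg

KH = 10^(−1.45) = 3.548×10^-2 mol kg⁻¹ atm⁻¹
[CO2*] = KH · pCO2 = 3.548×10^-2 × 2910×10^-6 atm = 1.03×10^-4 mol/kg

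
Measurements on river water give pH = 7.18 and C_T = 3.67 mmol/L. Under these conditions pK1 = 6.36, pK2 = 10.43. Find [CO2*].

[CO2*] = 0.482 mmol/L

α₀ = 1 / (1 + K1/[H⁺] + K1K2/[H⁺]²) = 1 / (1 + 10^+0.82 + 10^-2.43)
   = 1 / (1 + 6.6069 + 0.0037154) = 1/7.6106 = 0.1314
[CO2*] = α₀ × DIC = 0.1314 × 3.67 = 0.482 mmol/L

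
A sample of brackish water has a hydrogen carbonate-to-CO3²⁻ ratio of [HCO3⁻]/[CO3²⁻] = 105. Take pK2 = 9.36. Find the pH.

From K2 = [H⁺][CO3²⁻]/[HCO3⁻]:  pH = pK2 − log₁₀([HCO3⁻]/[CO3²⁻])
log₁₀(105) = +2.021
pH = 9.36 − (+2.021) = 7.34

pH = 7.34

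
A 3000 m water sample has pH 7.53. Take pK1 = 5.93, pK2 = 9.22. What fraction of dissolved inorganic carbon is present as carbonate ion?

α₂ = 1 / (1 + [H⁺]/K2 + [H⁺]²/(K1K2)) = 1 / (1 + 10^+1.69 + 10^+0.09)
   = 1 / (1 + 48.978 + 1.2303) = 1/51.208 = 0.01953

α₂ = 0.0195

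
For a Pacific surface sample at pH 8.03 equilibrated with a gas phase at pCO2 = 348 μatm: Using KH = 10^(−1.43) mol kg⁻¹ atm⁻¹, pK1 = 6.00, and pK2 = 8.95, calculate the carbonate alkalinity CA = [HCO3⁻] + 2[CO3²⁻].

[CO2*] = KH · pCO2 = 10^(−1.43) × 348×10^-6 = 1.293×10^-5 mol/kg
α₀ = 1/(1 + K1/[H⁺] + K1K2/[H⁺]²) = 1/(1 + 10^+2.03 + 10^+1.11) = 0.008262
DIC = [CO2*]/α₀ = 1.293×10^-5 / 0.008262 = 1.565 mmol/kg
CA = (α₁ + 2α₂)·DIC = (0.8853 + 2×0.1064) × 1.565 = 1.72 mmol/kg

CA = 1.72 mmol/kg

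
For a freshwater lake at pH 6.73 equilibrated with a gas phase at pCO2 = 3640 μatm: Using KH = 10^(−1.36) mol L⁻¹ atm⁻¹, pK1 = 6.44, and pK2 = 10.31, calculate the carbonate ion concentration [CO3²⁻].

[CO3²⁻] = 0.0815 μmol/L

[CO2*] = KH · pCO2 = 10^(−1.36) × 3640×10^-6 = 1.589×10^-4 mol/L
α₀ = 1/(1 + K1/[H⁺] + K1K2/[H⁺]²) = 1/(1 + 10^+0.29 + 10^-3.29) = 0.3389
DIC = [CO2*]/α₀ = 1.589×10^-4 / 0.3389 = 0.4688 mmol/L
[CO3²⁻] = α₂·DIC; α₂ = 0.0001738, so [CO3²⁻] = 0.0001738 × 0.4688 = 8.15×10^-5 mmol/L = 0.0815 μmol/L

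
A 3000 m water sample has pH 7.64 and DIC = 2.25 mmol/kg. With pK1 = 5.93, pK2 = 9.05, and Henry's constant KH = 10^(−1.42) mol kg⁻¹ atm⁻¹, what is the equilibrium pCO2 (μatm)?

pCO2 = 1090 μatm

α₀ = 1 / (1 + K1/[H⁺] + K1K2/[H⁺]²) = 1 / (1 + 10^+1.71 + 10^+0.30)
   = 1 / (1 + 51.286 + 1.9953) = 1/54.281 = 0.01842
[CO2*] = α₀ × DIC = 0.01842 × 2.25 = 0.04145 mmol/kg
pCO2 = [CO2*]/KH = 4.145×10^-5 / 3.802×10^-2 = 1090 μatm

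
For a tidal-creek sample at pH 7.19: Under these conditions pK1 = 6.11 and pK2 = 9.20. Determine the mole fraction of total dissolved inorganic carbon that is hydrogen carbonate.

α₁ = 0.915

α₁ = 1 / (1 + [H⁺]/K1 + K2/[H⁺]) = 1 / (1 + 10^-1.08 + 10^-2.01)
   = 1 / (1 + 0.083176 + 0.0097724) = 1/1.0929 = 0.9150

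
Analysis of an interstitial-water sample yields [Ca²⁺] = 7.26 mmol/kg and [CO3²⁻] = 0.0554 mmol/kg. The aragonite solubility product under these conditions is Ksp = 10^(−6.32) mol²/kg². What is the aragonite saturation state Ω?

Ω = 0.840

Ksp = 10^(−6.32) = 4.786×10^-7
Ω = [Ca²⁺][CO3²⁻]/Ksp = (7.26×10^-3)(0.0554×10^-3) / 4.786×10^-7 = 0.840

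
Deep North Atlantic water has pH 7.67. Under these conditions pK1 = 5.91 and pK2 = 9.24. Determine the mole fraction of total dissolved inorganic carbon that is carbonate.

α₂ = 1 / (1 + [H⁺]/K2 + [H⁺]²/(K1K2)) = 1 / (1 + 10^+1.57 + 10^-0.19)
   = 1 / (1 + 37.154 + 0.64565) = 1/38.799 = 0.02577

α₂ = 0.0258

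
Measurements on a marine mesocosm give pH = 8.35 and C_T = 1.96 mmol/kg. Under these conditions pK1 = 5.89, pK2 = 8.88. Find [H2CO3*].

[CO2*] = 5.23 μmol/kg

α₀ = 1 / (1 + K1/[H⁺] + K1K2/[H⁺]²) = 1 / (1 + 10^+2.46 + 10^+1.93)
   = 1 / (1 + 288.40 + 85.114) = 1/374.52 = 0.002670
[CO2*] = α₀ × DIC = 0.002670 × 1.96 = 0.00523 mmol/kg = 5.23 μmol/kg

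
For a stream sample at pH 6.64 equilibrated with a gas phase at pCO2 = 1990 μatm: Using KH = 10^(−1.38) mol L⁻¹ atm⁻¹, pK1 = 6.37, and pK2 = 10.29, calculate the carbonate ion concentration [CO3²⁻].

[CO2*] = KH · pCO2 = 10^(−1.38) × 1990×10^-6 = 8.296×10^-5 mol/L
α₀ = 1/(1 + K1/[H⁺] + K1K2/[H⁺]²) = 1/(1 + 10^+0.27 + 10^-3.38) = 0.3493
DIC = [CO2*]/α₀ = 8.296×10^-5 / 0.3493 = 0.2375 mmol/L
[CO3²⁻] = α₂·DIC; α₂ = 0.0001456, so [CO3²⁻] = 0.0001456 × 0.2375 = 3.46×10^-5 mmol/L = 0.0346 μmol/L

[CO3²⁻] = 0.0346 μmol/L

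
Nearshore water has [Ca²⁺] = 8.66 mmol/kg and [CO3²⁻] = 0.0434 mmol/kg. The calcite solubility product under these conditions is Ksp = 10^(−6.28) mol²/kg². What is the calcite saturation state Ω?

Ksp = 10^(−6.28) = 5.248×10^-7
Ω = [Ca²⁺][CO3²⁻]/Ksp = (8.66×10^-3)(0.0434×10^-3) / 5.248×10^-7 = 0.716

Ω = 0.716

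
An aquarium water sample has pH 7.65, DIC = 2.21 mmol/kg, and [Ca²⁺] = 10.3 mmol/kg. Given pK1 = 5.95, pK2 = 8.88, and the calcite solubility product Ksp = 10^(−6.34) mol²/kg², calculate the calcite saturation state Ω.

Ω = 2.72

α₂ = 1 / (1 + [H⁺]/K2 + [H⁺]²/(K1K2)) = 1 / (1 + 10^+1.23 + 10^-0.47)
   = 1 / (1 + 16.982 + 0.33884) = 1/18.321 = 0.05458
[CO3²⁻] = α₂ × DIC = 0.05458 × 2.21 = 0.1206 mmol/kg
Ksp = 10^(−6.34) = 4.571×10^-7
Ω = [Ca²⁺][CO3²⁻]/Ksp = (10.3×10^-3)(1.206×10^-4) / 4.571×10^-7 = 2.72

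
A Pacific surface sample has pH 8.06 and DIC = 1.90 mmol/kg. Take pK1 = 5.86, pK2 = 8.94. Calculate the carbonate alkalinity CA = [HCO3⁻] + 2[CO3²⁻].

CA = [HCO3⁻] + 2[CO3²⁻] = (α₁ + 2α₂)·DIC
At pH 8.06: [H⁺]/K1 = 10^-2.20 = 0.0063096, K2/[H⁺] = 10^-0.88 = 0.13183
α₁ = 1/(1 + 0.0063096 + 0.13183) = 1/1.1381 = 0.8786; α₂ = α₁·K2/[H⁺] = 0.1158
α₁ + 2α₂ = 1.1103
CA = 1.1103 × 1.90 = 2.11 mmol/kg

CA = 2.11 mmol/kg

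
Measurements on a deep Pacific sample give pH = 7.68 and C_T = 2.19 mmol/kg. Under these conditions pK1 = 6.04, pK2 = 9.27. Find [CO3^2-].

α₂ = 1 / (1 + [H⁺]/K2 + [H⁺]²/(K1K2)) = 1 / (1 + 10^+1.59 + 10^-0.05)
   = 1 / (1 + 38.905 + 0.89125) = 1/40.796 = 0.02451
[CO3²⁻] = α₂ × DIC = 0.02451 × 2.19 = 0.0537 mmol/kg

[CO3²⁻] = 0.0537 mmol/kg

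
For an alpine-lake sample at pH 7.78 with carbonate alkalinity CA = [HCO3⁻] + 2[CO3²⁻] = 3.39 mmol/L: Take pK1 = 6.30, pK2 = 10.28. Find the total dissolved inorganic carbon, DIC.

CA = [HCO3⁻] + 2[CO3²⁻] = (α₁ + 2α₂)·DIC
At pH 7.78: [H⁺]/K1 = 10^-1.48 = 0.033113, K2/[H⁺] = 10^-2.50 = 0.0031623
α₁ = 1/(1 + 0.033113 + 0.0031623) = 1/1.0363 = 0.9650; α₂ = α₁·K2/[H⁺] = 0.003052
α₁ + 2α₂ = 0.9711
DIC = CA / (α₁ + 2α₂) = 3.39 / 0.9711 = 3.49 mmol/L

DIC = 3.49 mmol/L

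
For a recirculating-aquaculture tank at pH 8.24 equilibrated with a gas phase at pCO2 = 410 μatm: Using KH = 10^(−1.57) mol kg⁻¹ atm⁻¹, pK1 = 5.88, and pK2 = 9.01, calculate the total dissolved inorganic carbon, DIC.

[CO2*] = KH · pCO2 = 10^(−1.57) × 410×10^-6 = 1.104×10^-5 mol/kg
α₀ = 1/(1 + K1/[H⁺] + K1K2/[H⁺]²) = 1/(1 + 10^+2.36 + 10^+1.59) = 0.003718
DIC = [CO2*]/α₀ = 1.104×10^-5 / 0.003718 = 2.97 mmol/kg

DIC = 2.97 mmol/kg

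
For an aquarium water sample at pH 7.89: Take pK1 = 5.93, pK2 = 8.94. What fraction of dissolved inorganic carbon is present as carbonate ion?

α₂ = 1 / (1 + [H⁺]/K2 + [H⁺]²/(K1K2)) = 1 / (1 + 10^+1.05 + 10^-0.91)
   = 1 / (1 + 11.220 + 0.12303) = 1/12.343 = 0.08102

α₂ = 0.0810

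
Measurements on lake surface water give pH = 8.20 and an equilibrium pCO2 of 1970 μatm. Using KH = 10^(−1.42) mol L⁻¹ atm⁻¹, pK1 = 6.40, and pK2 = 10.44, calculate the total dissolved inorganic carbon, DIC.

DIC = 4.83 mmol/L

[CO2*] = KH · pCO2 = 10^(−1.42) × 1970×10^-6 = 7.490×10^-5 mol/L
α₀ = 1/(1 + K1/[H⁺] + K1K2/[H⁺]²) = 1/(1 + 10^+1.80 + 10^-0.44) = 0.01551
DIC = [CO2*]/α₀ = 7.490×10^-5 / 0.01551 = 4.83 mmol/L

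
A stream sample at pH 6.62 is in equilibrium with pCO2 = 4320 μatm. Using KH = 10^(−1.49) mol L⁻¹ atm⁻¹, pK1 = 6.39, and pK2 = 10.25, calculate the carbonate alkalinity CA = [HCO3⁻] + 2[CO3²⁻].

[CO2*] = KH · pCO2 = 10^(−1.49) × 4320×10^-6 = 1.398×10^-4 mol/L
α₀ = 1/(1 + K1/[H⁺] + K1K2/[H⁺]²) = 1/(1 + 10^+0.23 + 10^-3.40) = 0.3706
DIC = [CO2*]/α₀ = 1.398×10^-4 / 0.3706 = 0.3772 mmol/L
CA = (α₁ + 2α₂)·DIC = (0.6293 + 2×0.0001475) × 0.3772 = 0.238 mmol/L

CA = 0.238 mmol/L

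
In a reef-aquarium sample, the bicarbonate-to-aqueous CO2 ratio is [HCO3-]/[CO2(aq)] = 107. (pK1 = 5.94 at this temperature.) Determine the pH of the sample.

From K1 = [H⁺][HCO3-]/[CO2(aq)]:  pH = pK1 + log₁₀([HCO3-]/[CO2(aq)])
log₁₀(107) = +2.029
pH = 5.94 + (+2.029) = 7.97

pH = 7.97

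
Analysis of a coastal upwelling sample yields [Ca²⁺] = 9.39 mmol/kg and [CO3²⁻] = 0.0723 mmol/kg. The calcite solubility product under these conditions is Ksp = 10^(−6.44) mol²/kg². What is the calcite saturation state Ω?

Ω = 1.87

Ksp = 10^(−6.44) = 3.631×10^-7
Ω = [Ca²⁺][CO3²⁻]/Ksp = (9.39×10^-3)(0.0723×10^-3) / 3.631×10^-7 = 1.87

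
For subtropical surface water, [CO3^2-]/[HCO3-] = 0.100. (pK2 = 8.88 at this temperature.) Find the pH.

pH = 7.88

From K2 = [H⁺][CO3^2-]/[HCO3-]:  pH = pK2 + log₁₀([CO3^2-]/[HCO3-])
log₁₀(0.100) = -1.000
pH = 8.88 + (-1.000) = 7.88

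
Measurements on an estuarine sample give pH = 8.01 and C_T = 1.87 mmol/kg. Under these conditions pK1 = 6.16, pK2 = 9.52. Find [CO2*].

α₀ = 1 / (1 + K1/[H⁺] + K1K2/[H⁺]²) = 1 / (1 + 10^+1.85 + 10^+0.34)
   = 1 / (1 + 70.795 + 2.1878) = 1/73.982 = 0.01352
[CO2*] = α₀ × DIC = 0.01352 × 1.87 = 0.0253 mmol/kg

[CO2*] = 0.0253 mmol/kg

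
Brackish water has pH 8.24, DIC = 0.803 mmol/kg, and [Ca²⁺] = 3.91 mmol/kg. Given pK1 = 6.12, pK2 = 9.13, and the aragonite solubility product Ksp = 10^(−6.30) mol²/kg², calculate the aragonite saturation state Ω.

Ω = 0.710

α₂ = 1 / (1 + [H⁺]/K2 + [H⁺]²/(K1K2)) = 1 / (1 + 10^+0.89 + 10^-1.23)
   = 1 / (1 + 7.7625 + 0.058884) = 1/8.8214 = 0.1134
[CO3²⁻] = α₂ × DIC = 0.1134 × 0.803 = 0.09103 mmol/kg
Ksp = 10^(−6.30) = 5.012×10^-7
Ω = [Ca²⁺][CO3²⁻]/Ksp = (3.91×10^-3)(9.103×10^-5) / 5.012×10^-7 = 0.710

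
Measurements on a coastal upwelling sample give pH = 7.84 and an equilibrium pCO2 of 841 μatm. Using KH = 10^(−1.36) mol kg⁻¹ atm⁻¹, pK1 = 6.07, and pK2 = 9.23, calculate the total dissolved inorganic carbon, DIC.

[CO2*] = KH · pCO2 = 10^(−1.36) × 841×10^-6 = 3.671×10^-5 mol/kg
α₀ = 1/(1 + K1/[H⁺] + K1K2/[H⁺]²) = 1/(1 + 10^+1.77 + 10^+0.38) = 0.01606
DIC = [CO2*]/α₀ = 3.671×10^-5 / 0.01606 = 2.29 mmol/kg

DIC = 2.29 mmol/kg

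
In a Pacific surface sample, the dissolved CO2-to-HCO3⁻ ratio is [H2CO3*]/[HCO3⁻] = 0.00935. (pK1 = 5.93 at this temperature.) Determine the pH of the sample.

From K1 = [H⁺][HCO3⁻]/[H2CO3*]:  pH = pK1 − log₁₀([H2CO3*]/[HCO3⁻])
log₁₀(0.00935) = -2.029
pH = 5.93 − (-2.029) = 7.96

pH = 7.96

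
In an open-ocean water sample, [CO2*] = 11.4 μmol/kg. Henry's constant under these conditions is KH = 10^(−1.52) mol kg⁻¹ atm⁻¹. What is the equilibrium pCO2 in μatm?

KH = 10^(−1.52) = 3.020×10^-2 mol kg⁻¹ atm⁻¹
pCO2 = [CO2*]/KH = 11.4×10^-6 / 3.020×10^-2 = 3.77×10^-4 atm = 377 μatm

pCO2 = 377 μatm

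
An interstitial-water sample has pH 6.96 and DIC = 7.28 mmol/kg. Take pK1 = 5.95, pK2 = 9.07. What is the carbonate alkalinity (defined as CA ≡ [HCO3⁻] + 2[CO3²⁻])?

CA = 6.69 mmol/kg

CA = [HCO3⁻] + 2[CO3²⁻] = (α₁ + 2α₂)·DIC
At pH 6.96: [H⁺]/K1 = 10^-1.01 = 0.097724, K2/[H⁺] = 10^-2.11 = 0.0077625
α₁ = 1/(1 + 0.097724 + 0.0077625) = 1/1.1055 = 0.9046; α₂ = α₁·K2/[H⁺] = 0.007022
α₁ + 2α₂ = 0.9186
CA = 0.9186 × 7.28 = 6.69 mmol/kg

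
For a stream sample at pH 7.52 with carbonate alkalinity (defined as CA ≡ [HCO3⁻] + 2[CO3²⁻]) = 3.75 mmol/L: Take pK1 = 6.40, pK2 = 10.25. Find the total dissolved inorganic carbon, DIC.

CA = [HCO3⁻] + 2[CO3²⁻] = (α₁ + 2α₂)·DIC
At pH 7.52: [H⁺]/K1 = 10^-1.12 = 0.075858, K2/[H⁺] = 10^-2.73 = 0.0018621
α₁ = 1/(1 + 0.075858 + 0.0018621) = 1/1.0777 = 0.9279; α₂ = α₁·K2/[H⁺] = 0.001728
α₁ + 2α₂ = 0.9313
DIC = CA / (α₁ + 2α₂) = 3.75 / 0.9313 = 4.03 mmol/L

DIC = 4.03 mmol/L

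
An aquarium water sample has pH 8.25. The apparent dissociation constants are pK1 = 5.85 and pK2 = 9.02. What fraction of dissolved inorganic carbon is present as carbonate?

α₂ = 1 / (1 + [H⁺]/K2 + [H⁺]²/(K1K2)) = 1 / (1 + 10^+0.77 + 10^-1.63)
   = 1 / (1 + 5.8884 + 0.023442) = 1/6.9119 = 0.1447

α₂ = 0.145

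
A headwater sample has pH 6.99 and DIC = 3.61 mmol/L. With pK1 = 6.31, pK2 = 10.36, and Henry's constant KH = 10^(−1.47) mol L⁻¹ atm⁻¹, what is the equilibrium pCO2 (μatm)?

pCO2 = 1.84×10^4 μatm

α₀ = 1 / (1 + K1/[H⁺] + K1K2/[H⁺]²) = 1 / (1 + 10^+0.68 + 10^-2.69)
   = 1 / (1 + 4.7863 + 0.0020417) = 1/5.7883 = 0.1728
[CO2*] = α₀ × DIC = 0.1728 × 3.61 = 0.6237 mmol/L
pCO2 = [CO2*]/KH = 6.237×10^-4 / 3.388×10^-2 = 1.84×10^4 μatm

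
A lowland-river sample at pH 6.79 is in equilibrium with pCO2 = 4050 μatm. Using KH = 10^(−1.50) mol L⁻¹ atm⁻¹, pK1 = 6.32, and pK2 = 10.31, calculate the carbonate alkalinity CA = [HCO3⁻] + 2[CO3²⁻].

[CO2*] = KH · pCO2 = 10^(−1.50) × 4050×10^-6 = 1.281×10^-4 mol/L
α₀ = 1/(1 + K1/[H⁺] + K1K2/[H⁺]²) = 1/(1 + 10^+0.47 + 10^-3.05) = 0.2530
DIC = [CO2*]/α₀ = 1.281×10^-4 / 0.2530 = 0.5062 mmol/L
CA = (α₁ + 2α₂)·DIC = (0.7467 + 2×0.0002255) × 0.5062 = 0.378 mmol/L

CA = 0.378 mmol/L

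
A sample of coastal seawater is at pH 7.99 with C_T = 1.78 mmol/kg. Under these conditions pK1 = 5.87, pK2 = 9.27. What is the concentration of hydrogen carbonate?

[HCO3⁻] = 1.68 mmol/kg

α₁ = 1 / (1 + [H⁺]/K1 + K2/[H⁺]) = 1 / (1 + 10^-2.12 + 10^-1.28)
   = 1 / (1 + 0.0075858 + 0.052481) = 1/1.0601 = 0.9433
[HCO3⁻] = α₁ × DIC = 0.9433 × 1.78 = 1.68 mmol/kg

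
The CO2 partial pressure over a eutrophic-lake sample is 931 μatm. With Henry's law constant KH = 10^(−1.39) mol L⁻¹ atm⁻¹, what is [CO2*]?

KH = 10^(−1.39) = 4.074×10^-2 mol L⁻¹ atm⁻¹
[CO2*] = KH · pCO2 = 4.074×10^-2 × 931×10^-6 atm = 3.79×10^-5 mol/L

[CO2*] = 37.9 μmol/L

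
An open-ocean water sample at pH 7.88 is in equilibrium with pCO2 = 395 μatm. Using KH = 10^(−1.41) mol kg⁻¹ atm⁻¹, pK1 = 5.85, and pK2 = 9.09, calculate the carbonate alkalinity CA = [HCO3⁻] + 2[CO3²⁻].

CA = 1.85 mmol/kg

[CO2*] = KH · pCO2 = 10^(−1.41) × 395×10^-6 = 1.537×10^-5 mol/kg
α₀ = 1/(1 + K1/[H⁺] + K1K2/[H⁺]²) = 1/(1 + 10^+2.03 + 10^+0.82) = 0.008714
DIC = [CO2*]/α₀ = 1.537×10^-5 / 0.008714 = 1.764 mmol/kg
CA = (α₁ + 2α₂)·DIC = (0.9337 + 2×0.05757) × 1.764 = 1.85 mmol/kg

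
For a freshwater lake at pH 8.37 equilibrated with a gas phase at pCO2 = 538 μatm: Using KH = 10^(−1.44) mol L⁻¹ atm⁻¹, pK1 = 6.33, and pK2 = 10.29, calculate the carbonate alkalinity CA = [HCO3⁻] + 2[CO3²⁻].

[CO2*] = KH · pCO2 = 10^(−1.44) × 538×10^-6 = 1.953×10^-5 mol/L
α₀ = 1/(1 + K1/[H⁺] + K1K2/[H⁺]²) = 1/(1 + 10^+2.04 + 10^+0.12) = 0.008931
DIC = [CO2*]/α₀ = 1.953×10^-5 / 0.008931 = 2.187 mmol/L
CA = (α₁ + 2α₂)·DIC = (0.9793 + 2×0.01177) × 2.187 = 2.19 mmol/L

CA = 2.19 mmol/L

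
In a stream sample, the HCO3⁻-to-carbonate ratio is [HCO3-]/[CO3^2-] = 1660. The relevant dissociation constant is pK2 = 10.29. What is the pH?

From K2 = [H⁺][CO3^2-]/[HCO3-]:  pH = pK2 − log₁₀([HCO3-]/[CO3^2-])
log₁₀(1660) = +3.220
pH = 10.29 − (+3.220) = 7.07

pH = 7.07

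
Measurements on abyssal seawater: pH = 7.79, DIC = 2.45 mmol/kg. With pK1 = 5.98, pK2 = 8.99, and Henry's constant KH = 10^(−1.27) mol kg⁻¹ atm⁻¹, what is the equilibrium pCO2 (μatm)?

α₀ = 1 / (1 + K1/[H⁺] + K1K2/[H⁺]²) = 1 / (1 + 10^+1.81 + 10^+0.61)
   = 1 / (1 + 64.565 + 4.0738) = 1/69.639 = 0.01436
[CO2*] = α₀ × DIC = 0.01436 × 2.45 = 0.03518 mmol/kg
pCO2 = [CO2*]/KH = 3.518×10^-5 / 5.370×10^-2 = 655 μatm

pCO2 = 655 μatm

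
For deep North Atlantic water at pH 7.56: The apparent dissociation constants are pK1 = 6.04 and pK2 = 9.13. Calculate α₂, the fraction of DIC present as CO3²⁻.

α₂ = 1 / (1 + [H⁺]/K2 + [H⁺]²/(K1K2)) = 1 / (1 + 10^+1.57 + 10^+0.05)
   = 1 / (1 + 37.154 + 1.1220) = 1/39.276 = 0.02546

α₂ = 0.0255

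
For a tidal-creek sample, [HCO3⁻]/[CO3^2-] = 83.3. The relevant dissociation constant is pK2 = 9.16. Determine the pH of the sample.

From K2 = [H⁺][CO3^2-]/[HCO3⁻]:  pH = pK2 − log₁₀([HCO3⁻]/[CO3^2-])
log₁₀(83.3) = +1.921
pH = 9.16 − (+1.921) = 7.24

pH = 7.24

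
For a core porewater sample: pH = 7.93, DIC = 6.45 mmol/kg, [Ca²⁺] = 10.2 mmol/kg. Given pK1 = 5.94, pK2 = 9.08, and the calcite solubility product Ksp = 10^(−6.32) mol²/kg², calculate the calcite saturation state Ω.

Ω = 9.00

α₂ = 1 / (1 + [H⁺]/K2 + [H⁺]²/(K1K2)) = 1 / (1 + 10^+1.15 + 10^-0.84)
   = 1 / (1 + 14.125 + 0.14454) = 1/15.270 = 0.06549
[CO3²⁻] = α₂ × DIC = 0.06549 × 6.45 = 0.4224 mmol/kg
Ksp = 10^(−6.32) = 4.786×10^-7
Ω = [Ca²⁺][CO3²⁻]/Ksp = (10.2×10^-3)(4.224×10^-4) / 4.786×10^-7 = 9.00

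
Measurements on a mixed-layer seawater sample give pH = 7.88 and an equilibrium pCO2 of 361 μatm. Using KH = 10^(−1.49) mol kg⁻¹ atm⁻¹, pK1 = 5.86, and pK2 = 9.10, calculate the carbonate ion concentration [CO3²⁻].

[CO2*] = KH · pCO2 = 10^(−1.49) × 361×10^-6 = 1.168×10^-5 mol/kg
α₀ = 1/(1 + K1/[H⁺] + K1K2/[H⁺]²) = 1/(1 + 10^+2.02 + 10^+0.80) = 0.008927
DIC = [CO2*]/α₀ = 1.168×10^-5 / 0.008927 = 1.309 mmol/kg
[CO3²⁻] = α₂·DIC; α₂ = 0.05632, so [CO3²⁻] = 0.05632 × 1.309 = 0.0737 mmol/kg

[CO3²⁻] = 0.0737 mmol/kg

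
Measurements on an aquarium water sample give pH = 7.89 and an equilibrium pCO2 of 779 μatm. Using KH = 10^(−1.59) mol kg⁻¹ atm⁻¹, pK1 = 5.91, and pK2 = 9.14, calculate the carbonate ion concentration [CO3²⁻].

[CO2*] = KH · pCO2 = 10^(−1.59) × 779×10^-6 = 2.002×10^-5 mol/kg
α₀ = 1/(1 + K1/[H⁺] + K1K2/[H⁺]²) = 1/(1 + 10^+1.98 + 10^+0.73) = 0.009816
DIC = [CO2*]/α₀ = 2.002×10^-5 / 0.009816 = 2.040 mmol/kg
[CO3²⁻] = α₂·DIC; α₂ = 0.05272, so [CO3²⁻] = 0.05272 × 2.040 = 0.108 mmol/kg

[CO3²⁻] = 0.108 mmol/kg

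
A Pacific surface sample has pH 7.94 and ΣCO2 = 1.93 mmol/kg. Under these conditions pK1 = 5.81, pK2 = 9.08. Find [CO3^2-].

[CO3²⁻] = 0.129 mmol/kg

α₂ = 1 / (1 + [H⁺]/K2 + [H⁺]²/(K1K2)) = 1 / (1 + 10^+1.14 + 10^-0.99)
   = 1 / (1 + 13.804 + 0.10233) = 1/14.906 = 0.06709
[CO3²⁻] = α₂ × DIC = 0.06709 × 1.93 = 0.129 mmol/kg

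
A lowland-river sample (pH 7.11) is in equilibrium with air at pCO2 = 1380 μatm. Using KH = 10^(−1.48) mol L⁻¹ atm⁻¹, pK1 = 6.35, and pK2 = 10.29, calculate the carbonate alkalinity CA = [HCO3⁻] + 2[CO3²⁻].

[CO2*] = KH · pCO2 = 10^(−1.48) × 1380×10^-6 = 4.570×10^-5 mol/L
α₀ = 1/(1 + K1/[H⁺] + K1K2/[H⁺]²) = 1/(1 + 10^+0.76 + 10^-2.42) = 0.1480
DIC = [CO2*]/α₀ = 4.570×10^-5 / 0.1480 = 0.3088 mmol/L
CA = (α₁ + 2α₂)·DIC = (0.8515 + 2×0.0005626) × 0.3088 = 0.263 mmol/L

CA = 0.263 mmol/L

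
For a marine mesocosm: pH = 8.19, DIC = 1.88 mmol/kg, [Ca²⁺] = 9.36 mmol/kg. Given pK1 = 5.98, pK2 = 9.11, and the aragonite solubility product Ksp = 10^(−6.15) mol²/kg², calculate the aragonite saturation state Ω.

Ω = 2.65

α₂ = 1 / (1 + [H⁺]/K2 + [H⁺]²/(K1K2)) = 1 / (1 + 10^+0.92 + 10^-1.29)
   = 1 / (1 + 8.3176 + 0.051286) = 1/9.3689 = 0.1067
[CO3²⁻] = α₂ × DIC = 0.1067 × 1.88 = 0.2007 mmol/kg
Ksp = 10^(−6.15) = 7.079×10^-7
Ω = [Ca²⁺][CO3²⁻]/Ksp = (9.36×10^-3)(2.007×10^-4) / 7.079×10^-7 = 2.65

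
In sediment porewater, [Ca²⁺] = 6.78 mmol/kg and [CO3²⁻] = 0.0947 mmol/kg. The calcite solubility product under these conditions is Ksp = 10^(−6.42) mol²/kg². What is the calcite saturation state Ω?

Ksp = 10^(−6.42) = 3.802×10^-7
Ω = [Ca²⁺][CO3²⁻]/Ksp = (6.78×10^-3)(0.0947×10^-3) / 3.802×10^-7 = 1.69

Ω = 1.69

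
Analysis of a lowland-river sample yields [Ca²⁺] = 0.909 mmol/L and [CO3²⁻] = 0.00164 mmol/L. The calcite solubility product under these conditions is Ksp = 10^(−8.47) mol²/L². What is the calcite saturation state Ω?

Ksp = 10^(−8.47) = 3.388×10^-9
Ω = [Ca²⁺][CO3²⁻]/Ksp = (0.909×10^-3)(0.00164×10^-3) / 3.388×10^-9 = 0.440

Ω = 0.440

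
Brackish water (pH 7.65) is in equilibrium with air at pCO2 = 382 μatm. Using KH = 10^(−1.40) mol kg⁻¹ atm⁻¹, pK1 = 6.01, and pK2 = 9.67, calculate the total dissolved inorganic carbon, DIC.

[CO2*] = KH · pCO2 = 10^(−1.40) × 382×10^-6 = 1.521×10^-5 mol/kg
α₀ = 1/(1 + K1/[H⁺] + K1K2/[H⁺]²) = 1/(1 + 10^+1.64 + 10^-0.38) = 0.02219
DIC = [CO2*]/α₀ = 1.521×10^-5 / 0.02219 = 0.685 mmol/kg

DIC = 0.685 mmol/kg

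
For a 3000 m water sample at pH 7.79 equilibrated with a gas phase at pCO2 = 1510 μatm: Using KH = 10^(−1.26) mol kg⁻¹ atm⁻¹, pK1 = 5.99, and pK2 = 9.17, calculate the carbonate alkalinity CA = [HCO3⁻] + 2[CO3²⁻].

CA = 5.67 mmol/kg

[CO2*] = KH · pCO2 = 10^(−1.26) × 1510×10^-6 = 8.298×10^-5 mol/kg
α₀ = 1/(1 + K1/[H⁺] + K1K2/[H⁺]²) = 1/(1 + 10^+1.80 + 10^+0.42) = 0.01499
DIC = [CO2*]/α₀ = 8.298×10^-5 / 0.01499 = 5.537 mmol/kg
CA = (α₁ + 2α₂)·DIC = (0.9456 + 2×0.03942) × 5.537 = 5.67 mmol/kg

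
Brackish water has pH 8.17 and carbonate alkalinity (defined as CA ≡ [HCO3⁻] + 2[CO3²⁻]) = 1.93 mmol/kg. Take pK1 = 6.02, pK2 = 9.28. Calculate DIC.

CA = [HCO3⁻] + 2[CO3²⁻] = (α₁ + 2α₂)·DIC
At pH 8.17: [H⁺]/K1 = 10^-2.15 = 0.0070795, K2/[H⁺] = 10^-1.11 = 0.077625
α₁ = 1/(1 + 0.0070795 + 0.077625) = 1/1.0847 = 0.9219; α₂ = α₁·K2/[H⁺] = 0.07156
α₁ + 2α₂ = 1.0650
DIC = CA / (α₁ + 2α₂) = 1.93 / 1.0650 = 1.81 mmol/kg

DIC = 1.81 mmol/kg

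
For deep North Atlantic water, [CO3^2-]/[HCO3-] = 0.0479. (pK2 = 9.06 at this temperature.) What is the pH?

pH = 7.74

From K2 = [H⁺][CO3^2-]/[HCO3-]:  pH = pK2 + log₁₀([CO3^2-]/[HCO3-])
log₁₀(0.0479) = -1.320
pH = 9.06 + (-1.320) = 7.74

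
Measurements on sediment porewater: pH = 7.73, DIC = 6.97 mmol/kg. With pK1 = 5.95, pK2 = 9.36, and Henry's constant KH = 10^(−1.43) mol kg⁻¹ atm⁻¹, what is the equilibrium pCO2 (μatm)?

α₀ = 1 / (1 + K1/[H⁺] + K1K2/[H⁺]²) = 1 / (1 + 10^+1.78 + 10^+0.15)
   = 1 / (1 + 60.256 + 1.4125) = 1/62.668 = 0.01596
[CO2*] = α₀ × DIC = 0.01596 × 6.97 = 0.1112 mmol/kg
pCO2 = [CO2*]/KH = 1.112×10^-4 / 3.715×10^-2 = 2990 μatm

pCO2 = 2990 μatm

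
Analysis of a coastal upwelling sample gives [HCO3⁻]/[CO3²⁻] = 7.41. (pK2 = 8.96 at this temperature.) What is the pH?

From K2 = [H⁺][CO3²⁻]/[HCO3⁻]:  pH = pK2 − log₁₀([HCO3⁻]/[CO3²⁻])
log₁₀(7.41) = +0.870
pH = 8.96 − (+0.870) = 8.09

pH = 8.09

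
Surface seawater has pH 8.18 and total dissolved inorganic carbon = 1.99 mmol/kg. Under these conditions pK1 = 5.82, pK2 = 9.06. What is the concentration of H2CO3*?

[CO2*] = 7.65 μmol/kg

α₀ = 1 / (1 + K1/[H⁺] + K1K2/[H⁺]²) = 1 / (1 + 10^+2.36 + 10^+1.48)
   = 1 / (1 + 229.09 + 30.200) = 1/260.29 = 0.003842
[CO2*] = α₀ × DIC = 0.003842 × 1.99 = 0.00765 mmol/kg = 7.65 μmol/kg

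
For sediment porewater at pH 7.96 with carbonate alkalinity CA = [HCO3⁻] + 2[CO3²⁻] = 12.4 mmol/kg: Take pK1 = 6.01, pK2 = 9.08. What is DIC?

CA = [HCO3⁻] + 2[CO3²⁻] = (α₁ + 2α₂)·DIC
At pH 7.96: [H⁺]/K1 = 10^-1.95 = 0.011220, K2/[H⁺] = 10^-1.12 = 0.075858
α₁ = 1/(1 + 0.011220 + 0.075858) = 1/1.0871 = 0.9199; α₂ = α₁·K2/[H⁺] = 0.06978
α₁ + 2α₂ = 1.0595
DIC = CA / (α₁ + 2α₂) = 12.4 / 1.0595 = 11.7 mmol/kg

DIC = 11.7 mmol/kg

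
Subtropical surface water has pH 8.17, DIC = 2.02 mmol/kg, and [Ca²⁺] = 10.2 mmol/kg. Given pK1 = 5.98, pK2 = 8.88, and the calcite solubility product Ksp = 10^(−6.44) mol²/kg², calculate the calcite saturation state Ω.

α₂ = 1 / (1 + [H⁺]/K2 + [H⁺]²/(K1K2)) = 1 / (1 + 10^+0.71 + 10^-1.48)
   = 1 / (1 + 5.1286 + 0.033113) = 1/6.1617 = 0.1623
[CO3²⁻] = α₂ × DIC = 0.1623 × 2.02 = 0.3278 mmol/kg
Ksp = 10^(−6.44) = 3.631×10^-7
Ω = [Ca²⁺][CO3²⁻]/Ksp = (10.2×10^-3)(3.278×10^-4) / 3.631×10^-7 = 9.21

Ω = 9.21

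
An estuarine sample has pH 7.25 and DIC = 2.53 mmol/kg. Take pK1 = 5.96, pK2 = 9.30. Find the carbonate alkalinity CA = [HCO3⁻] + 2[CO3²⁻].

CA = 2.43 mmol/kg

CA = [HCO3⁻] + 2[CO3²⁻] = (α₁ + 2α₂)·DIC
At pH 7.25: [H⁺]/K1 = 10^-1.29 = 0.051286, K2/[H⁺] = 10^-2.05 = 0.0089125
α₁ = 1/(1 + 0.051286 + 0.0089125) = 1/1.0602 = 0.9432; α₂ = α₁·K2/[H⁺] = 0.008406
α₁ + 2α₂ = 0.9600
CA = 0.9600 × 2.53 = 2.43 mmol/kg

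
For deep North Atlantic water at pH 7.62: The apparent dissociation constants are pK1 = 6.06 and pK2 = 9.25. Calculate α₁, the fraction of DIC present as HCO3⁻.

α₁ = 0.951

α₁ = 1 / (1 + [H⁺]/K1 + K2/[H⁺]) = 1 / (1 + 10^-1.56 + 10^-1.63)
   = 1 / (1 + 0.027542 + 0.023442) = 1/1.0510 = 0.9515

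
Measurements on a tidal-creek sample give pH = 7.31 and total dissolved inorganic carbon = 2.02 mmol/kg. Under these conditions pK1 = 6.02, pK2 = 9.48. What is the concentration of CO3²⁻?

[CO3²⁻] = 12.9 μmol/kg

α₂ = 1 / (1 + [H⁺]/K2 + [H⁺]²/(K1K2)) = 1 / (1 + 10^+2.17 + 10^+0.88)
   = 1 / (1 + 147.91 + 7.5858) = 1/156.50 = 0.006390
[CO3²⁻] = α₂ × DIC = 0.006390 × 2.02 = 0.0129 mmol/kg = 12.9 μmol/kg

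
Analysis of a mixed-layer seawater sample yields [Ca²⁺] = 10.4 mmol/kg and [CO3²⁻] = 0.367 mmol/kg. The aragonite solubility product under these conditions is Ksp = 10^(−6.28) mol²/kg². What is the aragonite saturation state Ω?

Ksp = 10^(−6.28) = 5.248×10^-7
Ω = [Ca²⁺][CO3²⁻]/Ksp = (10.4×10^-3)(0.367×10^-3) / 5.248×10^-7 = 7.27

Ω = 7.27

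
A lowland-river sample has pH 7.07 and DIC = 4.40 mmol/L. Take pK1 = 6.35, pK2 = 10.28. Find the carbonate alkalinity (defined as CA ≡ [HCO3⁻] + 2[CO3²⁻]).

CA = 3.70 mmol/L

CA = [HCO3⁻] + 2[CO3²⁻] = (α₁ + 2α₂)·DIC
At pH 7.07: [H⁺]/K1 = 10^-0.72 = 0.19055, K2/[H⁺] = 10^-3.21 = 0.00061660
α₁ = 1/(1 + 0.19055 + 0.00061660) = 1/1.1912 = 0.8395; α₂ = α₁·K2/[H⁺] = 0.0005176
α₁ + 2α₂ = 0.8406
CA = 0.8406 × 4.40 = 3.70 mmol/L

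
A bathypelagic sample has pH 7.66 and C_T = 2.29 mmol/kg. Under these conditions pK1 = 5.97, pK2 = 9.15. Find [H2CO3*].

α₀ = 1 / (1 + K1/[H⁺] + K1K2/[H⁺]²) = 1 / (1 + 10^+1.69 + 10^+0.20)
   = 1 / (1 + 48.978 + 1.5849) = 1/51.563 = 0.01939
[CO2*] = α₀ × DIC = 0.01939 × 2.29 = 0.0444 mmol/kg

[CO2*] = 0.0444 mmol/kg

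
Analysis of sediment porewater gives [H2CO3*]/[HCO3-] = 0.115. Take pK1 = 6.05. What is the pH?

From K1 = [H⁺][HCO3-]/[H2CO3*]:  pH = pK1 − log₁₀([H2CO3*]/[HCO3-])
log₁₀(0.115) = -0.939
pH = 6.05 − (-0.939) = 6.99

pH = 6.99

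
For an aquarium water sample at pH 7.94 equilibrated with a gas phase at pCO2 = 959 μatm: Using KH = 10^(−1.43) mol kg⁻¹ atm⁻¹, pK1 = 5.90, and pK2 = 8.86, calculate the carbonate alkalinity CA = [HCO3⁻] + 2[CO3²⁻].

[CO2*] = KH · pCO2 = 10^(−1.43) × 959×10^-6 = 3.563×10^-5 mol/kg
α₀ = 1/(1 + K1/[H⁺] + K1K2/[H⁺]²) = 1/(1 + 10^+2.04 + 10^+1.12) = 0.008076
DIC = [CO2*]/α₀ = 3.563×10^-5 / 0.008076 = 4.412 mmol/kg
CA = (α₁ + 2α₂)·DIC = (0.8855 + 2×0.1065) × 4.412 = 4.85 mmol/kg

CA = 4.85 mmol/kg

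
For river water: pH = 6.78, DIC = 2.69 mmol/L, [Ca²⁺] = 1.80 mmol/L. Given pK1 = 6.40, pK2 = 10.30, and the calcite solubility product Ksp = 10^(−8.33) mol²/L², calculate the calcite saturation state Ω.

α₂ = 1 / (1 + [H⁺]/K2 + [H⁺]²/(K1K2)) = 1 / (1 + 10^+3.52 + 10^+3.14)
   = 1 / (1 + 3311.3 + 1380.4) = 1/4692.7 = 0.0002131
[CO3²⁻] = α₂ × DIC = 0.0002131 × 2.69 = 0.0005732 mmol/L = 0.5732 μmol/L
Ksp = 10^(−8.33) = 4.677×10^-9
Ω = [Ca²⁺][CO3²⁻]/Ksp = (1.80×10^-3)(5.732×10^-7) / 4.677×10^-9 = 0.221

Ω = 0.221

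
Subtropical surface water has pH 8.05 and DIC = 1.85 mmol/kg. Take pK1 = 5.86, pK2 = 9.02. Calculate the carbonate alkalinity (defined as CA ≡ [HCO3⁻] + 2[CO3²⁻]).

CA = 2.02 mmol/kg

CA = [HCO3⁻] + 2[CO3²⁻] = (α₁ + 2α₂)·DIC
At pH 8.05: [H⁺]/K1 = 10^-2.19 = 0.0064565, K2/[H⁺] = 10^-0.97 = 0.10715
α₁ = 1/(1 + 0.0064565 + 0.10715) = 1/1.1136 = 0.8980; α₂ = α₁·K2/[H⁺] = 0.09622
α₁ + 2α₂ = 1.0904
CA = 1.0904 × 1.85 = 2.02 mmol/kg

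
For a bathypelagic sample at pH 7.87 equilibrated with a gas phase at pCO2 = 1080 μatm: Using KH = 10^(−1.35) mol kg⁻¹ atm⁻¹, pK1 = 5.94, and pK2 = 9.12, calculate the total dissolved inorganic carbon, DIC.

[CO2*] = KH · pCO2 = 10^(−1.35) × 1080×10^-6 = 4.824×10^-5 mol/kg
α₀ = 1/(1 + K1/[H⁺] + K1K2/[H⁺]²) = 1/(1 + 10^+1.93 + 10^+0.68) = 0.01100
DIC = [CO2*]/α₀ = 4.824×10^-5 / 0.01100 = 4.39 mmol/kg

DIC = 4.39 mmol/kg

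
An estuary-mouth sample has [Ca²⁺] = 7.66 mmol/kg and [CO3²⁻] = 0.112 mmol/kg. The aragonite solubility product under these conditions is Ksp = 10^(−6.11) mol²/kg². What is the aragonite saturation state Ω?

Ω = 1.11

Ksp = 10^(−6.11) = 7.762×10^-7
Ω = [Ca²⁺][CO3²⁻]/Ksp = (7.66×10^-3)(0.112×10^-3) / 7.762×10^-7 = 1.11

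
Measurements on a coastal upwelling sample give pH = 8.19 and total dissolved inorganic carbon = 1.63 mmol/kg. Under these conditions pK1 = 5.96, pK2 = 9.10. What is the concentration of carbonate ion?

α₂ = 1 / (1 + [H⁺]/K2 + [H⁺]²/(K1K2)) = 1 / (1 + 10^+0.91 + 10^-1.32)
   = 1 / (1 + 8.1283 + 0.047863) = 1/9.1762 = 0.1090
[CO3²⁻] = α₂ × DIC = 0.1090 × 1.63 = 0.178 mmol/kg

[CO3²⁻] = 0.178 mmol/kg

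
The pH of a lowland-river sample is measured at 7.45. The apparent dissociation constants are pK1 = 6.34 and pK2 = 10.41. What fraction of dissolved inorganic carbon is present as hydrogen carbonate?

α₁ = 1 / (1 + [H⁺]/K1 + K2/[H⁺]) = 1 / (1 + 10^-1.11 + 10^-2.96)
   = 1 / (1 + 0.077625 + 0.0010965) = 1/1.0787 = 0.9270

α₁ = 0.927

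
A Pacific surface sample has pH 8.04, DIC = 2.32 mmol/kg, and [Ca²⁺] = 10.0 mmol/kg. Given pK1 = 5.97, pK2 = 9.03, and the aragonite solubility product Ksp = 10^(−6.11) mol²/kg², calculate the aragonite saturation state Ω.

Ω = 2.75

α₂ = 1 / (1 + [H⁺]/K2 + [H⁺]²/(K1K2)) = 1 / (1 + 10^+0.99 + 10^-1.08)
   = 1 / (1 + 9.7724 + 0.083176) = 1/10.856 = 0.09212
[CO3²⁻] = α₂ × DIC = 0.09212 × 2.32 = 0.2137 mmol/kg
Ksp = 10^(−6.11) = 7.762×10^-7
Ω = [Ca²⁺][CO3²⁻]/Ksp = (10.0×10^-3)(2.137×10^-4) / 7.762×10^-7 = 2.75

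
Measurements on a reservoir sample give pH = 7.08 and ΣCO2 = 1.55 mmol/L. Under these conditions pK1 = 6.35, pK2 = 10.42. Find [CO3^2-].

[CO3²⁻] = 0.597 μmol/L

α₂ = 1 / (1 + [H⁺]/K2 + [H⁺]²/(K1K2)) = 1 / (1 + 10^+3.34 + 10^+2.61)
   = 1 / (1 + 2187.8 + 407.38) = 1/2596.1 = 0.0003852
[CO3²⁻] = α₂ × DIC = 0.0003852 × 1.55 = 0.000597 mmol/L = 0.597 μmol/L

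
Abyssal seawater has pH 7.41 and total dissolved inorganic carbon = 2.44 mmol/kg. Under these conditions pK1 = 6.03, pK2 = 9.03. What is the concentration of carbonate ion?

α₂ = 1 / (1 + [H⁺]/K2 + [H⁺]²/(K1K2)) = 1 / (1 + 10^+1.62 + 10^+0.24)
   = 1 / (1 + 41.687 + 1.7378) = 1/44.425 = 0.02251
[CO3²⁻] = α₂ × DIC = 0.02251 × 2.44 = 0.0549 mmol/kg

[CO3²⁻] = 0.0549 mmol/kg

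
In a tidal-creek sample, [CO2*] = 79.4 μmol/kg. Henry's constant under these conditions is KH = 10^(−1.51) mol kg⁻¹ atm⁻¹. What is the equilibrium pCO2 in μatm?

KH = 10^(−1.51) = 3.090×10^-2 mol kg⁻¹ atm⁻¹
pCO2 = [CO2*]/KH = 79.4×10^-6 / 3.090×10^-2 = 2.57×10^-3 atm = 2570 μatm

pCO2 = 2570 μatm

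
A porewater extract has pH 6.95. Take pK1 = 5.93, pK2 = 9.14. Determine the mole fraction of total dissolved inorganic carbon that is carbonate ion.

α₂ = 1 / (1 + [H⁺]/K2 + [H⁺]²/(K1K2)) = 1 / (1 + 10^+2.19 + 10^+1.17)
   = 1 / (1 + 154.88 + 14.791) = 1/170.67 = 0.005859

α₂ = 0.00586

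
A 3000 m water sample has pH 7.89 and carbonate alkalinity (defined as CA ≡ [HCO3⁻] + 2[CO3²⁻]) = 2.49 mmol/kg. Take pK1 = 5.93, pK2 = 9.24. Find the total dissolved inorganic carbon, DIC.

CA = [HCO3⁻] + 2[CO3²⁻] = (α₁ + 2α₂)·DIC
At pH 7.89: [H⁺]/K1 = 10^-1.96 = 0.010965, K2/[H⁺] = 10^-1.35 = 0.044668
α₁ = 1/(1 + 0.010965 + 0.044668) = 1/1.0556 = 0.9473; α₂ = α₁·K2/[H⁺] = 0.04231
α₁ + 2α₂ = 1.0319
DIC = CA / (α₁ + 2α₂) = 2.49 / 1.0319 = 2.41 mmol/kg

DIC = 2.41 mmol/kg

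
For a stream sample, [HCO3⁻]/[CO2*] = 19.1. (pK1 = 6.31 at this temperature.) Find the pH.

From K1 = [H⁺][HCO3⁻]/[CO2*]:  pH = pK1 + log₁₀([HCO3⁻]/[CO2*])
log₁₀(19.1) = +1.281
pH = 6.31 + (+1.281) = 7.59

pH = 7.59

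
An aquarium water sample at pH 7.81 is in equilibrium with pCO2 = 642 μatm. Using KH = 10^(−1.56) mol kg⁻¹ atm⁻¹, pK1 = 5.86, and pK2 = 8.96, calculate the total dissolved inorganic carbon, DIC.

[CO2*] = KH · pCO2 = 10^(−1.56) × 642×10^-6 = 1.768×10^-5 mol/kg
α₀ = 1/(1 + K1/[H⁺] + K1K2/[H⁺]²) = 1/(1 + 10^+1.95 + 10^+0.80) = 0.01037
DIC = [CO2*]/α₀ = 1.768×10^-5 / 0.01037 = 1.71 mmol/kg

DIC = 1.71 mmol/kg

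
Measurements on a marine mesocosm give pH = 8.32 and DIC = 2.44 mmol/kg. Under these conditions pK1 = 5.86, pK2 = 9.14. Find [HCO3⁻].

α₁ = 1 / (1 + [H⁺]/K1 + K2/[H⁺]) = 1 / (1 + 10^-2.46 + 10^-0.82)
   = 1 / (1 + 0.0034674 + 0.15136) = 1/1.1548 = 0.8659
[HCO3⁻] = α₁ × DIC = 0.8659 × 2.44 = 2.11 mmol/kg

[HCO3⁻] = 2.11 mmol/kg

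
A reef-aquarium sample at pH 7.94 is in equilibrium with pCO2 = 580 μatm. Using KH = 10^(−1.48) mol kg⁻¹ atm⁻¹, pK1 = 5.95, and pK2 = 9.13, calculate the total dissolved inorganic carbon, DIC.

DIC = 2.02 mmol/kg

[CO2*] = KH · pCO2 = 10^(−1.48) × 580×10^-6 = 1.921×10^-5 mol/kg
α₀ = 1/(1 + K1/[H⁺] + K1K2/[H⁺]²) = 1/(1 + 10^+1.99 + 10^+0.80) = 0.009521
DIC = [CO2*]/α₀ = 1.921×10^-5 / 0.009521 = 2.02 mmol/kg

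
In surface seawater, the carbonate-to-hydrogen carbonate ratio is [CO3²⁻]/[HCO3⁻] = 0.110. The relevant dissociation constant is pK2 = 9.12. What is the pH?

From K2 = [H⁺][CO3²⁻]/[HCO3⁻]:  pH = pK2 + log₁₀([CO3²⁻]/[HCO3⁻])
log₁₀(0.110) = -0.959
pH = 9.12 + (-0.959) = 8.16

pH = 8.16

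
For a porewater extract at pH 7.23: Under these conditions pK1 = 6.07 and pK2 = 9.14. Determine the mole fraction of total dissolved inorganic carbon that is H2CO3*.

α₀ = 1 / (1 + K1/[H⁺] + K1K2/[H⁺]²) = 1 / (1 + 10^+1.16 + 10^-0.75)
   = 1 / (1 + 14.454 + 0.17783) = 1/15.632 = 0.06397

α₀ = 0.0640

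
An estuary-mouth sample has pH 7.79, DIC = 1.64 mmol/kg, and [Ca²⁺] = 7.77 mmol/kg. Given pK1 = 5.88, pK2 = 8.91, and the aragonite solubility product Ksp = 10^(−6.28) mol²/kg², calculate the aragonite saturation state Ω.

Ω = 1.69

α₂ = 1 / (1 + [H⁺]/K2 + [H⁺]²/(K1K2)) = 1 / (1 + 10^+1.12 + 10^-0.79)
   = 1 / (1 + 13.183 + 0.16218) = 1/14.345 = 0.06971
[CO3²⁻] = α₂ × DIC = 0.06971 × 1.64 = 0.1143 mmol/kg
Ksp = 10^(−6.28) = 5.248×10^-7
Ω = [Ca²⁺][CO3²⁻]/Ksp = (7.77×10^-3)(1.143×10^-4) / 5.248×10^-7 = 1.69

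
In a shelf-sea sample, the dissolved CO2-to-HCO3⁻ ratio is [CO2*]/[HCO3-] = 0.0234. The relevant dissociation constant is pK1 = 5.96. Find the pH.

From K1 = [H⁺][HCO3-]/[CO2*]:  pH = pK1 − log₁₀([CO2*]/[HCO3-])
log₁₀(0.0234) = -1.631
pH = 5.96 − (-1.631) = 7.59

pH = 7.59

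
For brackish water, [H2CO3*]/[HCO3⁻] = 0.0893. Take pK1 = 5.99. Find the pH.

pH = 7.04

From K1 = [H⁺][HCO3⁻]/[H2CO3*]:  pH = pK1 − log₁₀([H2CO3*]/[HCO3⁻])
log₁₀(0.0893) = -1.049
pH = 5.99 − (-1.049) = 7.04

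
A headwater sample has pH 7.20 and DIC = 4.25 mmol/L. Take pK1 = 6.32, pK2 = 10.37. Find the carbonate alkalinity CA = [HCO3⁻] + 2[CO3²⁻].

CA = [HCO3⁻] + 2[CO3²⁻] = (α₁ + 2α₂)·DIC
At pH 7.20: [H⁺]/K1 = 10^-0.88 = 0.13183, K2/[H⁺] = 10^-3.17 = 0.00067608
α₁ = 1/(1 + 0.13183 + 0.00067608) = 1/1.1325 = 0.8830; α₂ = α₁·K2/[H⁺] = 0.0005970
α₁ + 2α₂ = 0.8842
CA = 0.8842 × 4.25 = 3.76 mmol/L

CA = 3.76 mmol/L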